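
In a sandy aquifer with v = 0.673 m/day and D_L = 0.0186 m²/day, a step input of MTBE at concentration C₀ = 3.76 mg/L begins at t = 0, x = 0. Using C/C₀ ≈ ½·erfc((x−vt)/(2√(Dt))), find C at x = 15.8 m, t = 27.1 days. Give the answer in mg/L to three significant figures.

For a continuous step input, C/C₀ ≈ ½·erfc((x−vt)/(2√(Dt))).
vt = 0.673 × 27.1 = 18.2383 m and 2√(Dt) = 2√(0.0186 × 27.1) = 1.420 m.
Argument (x−vt)/(2√(Dt)) = (15.8 − 18.2383)/1.420 = -1.717; ½·erfc(-1.717) = 0.9924.
C = 3.76 × 0.9924 = 3.73 mg/L.

3.73 mg/L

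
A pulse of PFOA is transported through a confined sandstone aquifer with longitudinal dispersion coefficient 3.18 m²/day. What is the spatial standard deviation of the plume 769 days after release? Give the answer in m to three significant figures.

Dispersive spreading gives a Gaussian with σ² = 2Dt; advection only shifts the center.
σ = √(2 × 3.18 × 769) = 69.9 m.

69.9 m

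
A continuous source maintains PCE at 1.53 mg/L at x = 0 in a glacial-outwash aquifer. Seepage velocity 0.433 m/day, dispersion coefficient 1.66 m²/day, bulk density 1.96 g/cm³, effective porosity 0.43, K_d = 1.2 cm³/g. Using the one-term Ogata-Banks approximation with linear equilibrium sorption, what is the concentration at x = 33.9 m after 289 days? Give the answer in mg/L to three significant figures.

Retardation factor R = 1 + ρ_b·K_d/n = 1 + 1.96 × 1.2/0.43 = 6.470.
Sorption retards both mechanisms: v_R = v/R = 0.06692 m/day, D_R = D/R = 0.2566 m²/day.
v_R·t = 0.06692 × 289 = 19.33988 m; 2√(D_R t) = 17.22 m; argument = (33.9 − 19.33988)/17.22 = 0.8455.
C = C₀ × ½·erfc(0.8455) = 1.53 × 0.1159 = 0.177 mg/L.

0.177 mg/L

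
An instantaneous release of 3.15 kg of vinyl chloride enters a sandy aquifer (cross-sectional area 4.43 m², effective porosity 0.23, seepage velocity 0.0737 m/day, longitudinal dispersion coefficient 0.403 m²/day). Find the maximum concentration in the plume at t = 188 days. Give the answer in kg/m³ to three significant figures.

The peak of an instantaneous 1D plume sits at x = vt; there the Gaussian factor is 1 and C_max = M/(n_e·A·√(4πDt)), where n_e·A is the pore area the mass is dissolved in.
√(4πDt) = √(4π × 0.403 × 188) = 30.86 m, so C_max = 3.15/(0.23 × 4.43 × 30.86) = 0.100 kg/m³.

0.100 kg/m³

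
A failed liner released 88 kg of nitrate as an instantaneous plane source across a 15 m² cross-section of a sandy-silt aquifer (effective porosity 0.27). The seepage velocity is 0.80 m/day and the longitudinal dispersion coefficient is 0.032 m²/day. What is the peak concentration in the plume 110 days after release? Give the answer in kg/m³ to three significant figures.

The peak of an instantaneous 1D plume sits at x = vt; there the Gaussian factor is 1 and C_max = M/(n_e·A·√(4πDt)), where n_e·A is the pore area the mass is dissolved in.
√(4πDt) = √(4π × 0.032 × 110) = 6.651 m, so C_max = 88/(0.27 × 15 × 6.651) = 3.27 kg/m³.

3.27 kg/m³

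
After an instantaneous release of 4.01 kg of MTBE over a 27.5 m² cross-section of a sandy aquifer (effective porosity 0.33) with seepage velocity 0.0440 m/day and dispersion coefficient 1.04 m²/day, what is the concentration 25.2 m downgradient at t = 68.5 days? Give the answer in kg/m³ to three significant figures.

0.00263 kg/m³

For an instantaneous plane source, C(x,t) = M/(n_e·A·√(4πDt)) · exp(−(x−vt)²/(4Dt)), with n_e·A the pore (flow) area.
Plume center vt = 0.0440 × 68.5 = 3.014 m, so the well at 25.2 m is 22.186 m downgradient of the peak.
√(4πDt) = 29.92 m, giving peak height M/(n_e·A·√(4πDt)) = 4.01/(0.33 × 27.5 × 29.92) = 0.01477 kg/m³.
(x−vt)²/(4Dt) = (22.186)²/(4 × 1.04 × 68.5) = 1.727; exp(−1.727) = 0.1778.
C = 0.01477 × 0.1778 = 0.00263 kg/m³.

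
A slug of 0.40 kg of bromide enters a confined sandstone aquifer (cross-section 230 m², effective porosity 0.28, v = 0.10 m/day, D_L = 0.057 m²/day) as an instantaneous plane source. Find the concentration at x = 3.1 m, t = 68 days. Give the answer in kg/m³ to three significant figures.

For an instantaneous plane source, C(x,t) = M/(n_e·A·√(4πDt)) · exp(−(x−vt)²/(4Dt)), with n_e·A the pore (flow) area.
Plume center vt = 0.10 × 68 = 6.8 m, so the well at 3.1 m is 3.7 m upgradient of the peak.
√(4πDt) = 6.979 m, giving peak height M/(n_e·A·√(4πDt)) = 0.40/(0.28 × 230 × 6.979) = 0.0008900 kg/m³.
(x−vt)²/(4Dt) = (-3.7)²/(4 × 0.057 × 68) = 0.8830; exp(−0.8830) = 0.4135.
C = 0.0008900 × 0.4135 = 0.000368 kg/m³.

0.000368 kg/m³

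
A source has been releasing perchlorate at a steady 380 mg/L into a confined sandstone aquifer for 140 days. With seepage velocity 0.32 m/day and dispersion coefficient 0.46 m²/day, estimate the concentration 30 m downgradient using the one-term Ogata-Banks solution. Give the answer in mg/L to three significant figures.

For a continuous step input, C/C₀ ≈ ½·erfc((x−vt)/(2√(Dt))).
vt = 0.32 × 140 = 44.8 m and 2√(Dt) = 2√(0.46 × 140) = 16.05 m.
Argument (x−vt)/(2√(Dt)) = (30 − 44.8)/16.05 = -0.9221; ½·erfc(-0.9221) = 0.9039.
C = 380 × 0.9039 = 343 mg/L.

343 mg/L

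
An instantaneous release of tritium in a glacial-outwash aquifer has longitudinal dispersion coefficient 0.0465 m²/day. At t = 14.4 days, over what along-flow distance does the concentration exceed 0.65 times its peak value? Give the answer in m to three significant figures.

The plume is Gaussian with σ = √(2Dt) = √(2 × 0.0465 × 14.4) = 1.157 m.
C/C_peak = exp(−Δx²/(2σ²)) = 0.65 ⇒ Δx = σ·√(−2 ln 0.65) = 1.157 × 0.9282 = 1.074 m.
Width = 2Δx = 2.15 m.

2.15 m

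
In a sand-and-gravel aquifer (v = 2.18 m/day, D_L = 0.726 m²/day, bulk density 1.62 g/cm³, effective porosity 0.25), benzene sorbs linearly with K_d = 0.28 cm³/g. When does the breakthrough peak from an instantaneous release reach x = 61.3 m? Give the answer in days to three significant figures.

78.7 days

Retardation factor R = 1 + ρ_b·K_d/n = 1 + 1.62 × 0.28/0.25 = 2.814.
Sorption retards both mechanisms: v_R = v/R = 0.7747 m/day, D_R = D/R = 0.2580 m²/day.
Peak time from v_R²t² + 2D_R t − x² = 0: t = (√(D_R² + v_R²x²) − D_R)/v_R².
√(D_R² + v_R²x²) = √(0.2580² + 0.7747² × 61.3²) = 47.49; v_R² = 0.6002.
t = (47.49 − 0.2580)/0.6002 = 78.7 days.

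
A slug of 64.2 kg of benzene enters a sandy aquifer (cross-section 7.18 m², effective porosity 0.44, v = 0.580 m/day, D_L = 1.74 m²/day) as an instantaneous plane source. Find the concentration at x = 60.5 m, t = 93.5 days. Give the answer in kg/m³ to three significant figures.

For an instantaneous plane source, C(x,t) = M/(n_e·A·√(4πDt)) · exp(−(x−vt)²/(4Dt)), with n_e·A the pore (flow) area.
Plume center vt = 0.580 × 93.5 = 54.23 m, so the well at 60.5 m is 6.27 m downgradient of the peak.
√(4πDt) = 45.22 m, giving peak height M/(n_e·A·√(4πDt)) = 64.2/(0.44 × 7.18 × 45.22) = 0.4494 kg/m³.
(x−vt)²/(4Dt) = (6.27)²/(4 × 1.74 × 93.5) = 0.06041; exp(−0.06041) = 0.9414.
C = 0.4494 × 0.9414 = 0.423 kg/m³.

0.423 kg/m³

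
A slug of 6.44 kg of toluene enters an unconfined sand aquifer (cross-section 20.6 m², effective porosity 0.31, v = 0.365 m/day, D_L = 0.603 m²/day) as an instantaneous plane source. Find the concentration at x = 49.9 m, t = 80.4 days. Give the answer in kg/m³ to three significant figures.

For an instantaneous plane source, C(x,t) = M/(n_e·A·√(4πDt)) · exp(−(x−vt)²/(4Dt)), with n_e·A the pore (flow) area.
Plume center vt = 0.365 × 80.4 = 29.346 m, so the well at 49.9 m is 20.554 m downgradient of the peak.
√(4πDt) = 24.68 m, giving peak height M/(n_e·A·√(4πDt)) = 6.44/(0.31 × 20.6 × 24.68) = 0.04086 kg/m³.
(x−vt)²/(4Dt) = (20.554)²/(4 × 0.603 × 80.4) = 2.179; exp(−2.179) = 0.1132.
C = 0.04086 × 0.1132 = 0.00463 kg/m³.

0.00463 kg/m³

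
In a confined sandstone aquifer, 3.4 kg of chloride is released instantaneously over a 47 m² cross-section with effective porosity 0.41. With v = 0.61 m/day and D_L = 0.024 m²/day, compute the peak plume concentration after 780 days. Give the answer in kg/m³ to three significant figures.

0.0115 kg/m³

The peak of an instantaneous 1D plume sits at x = vt; there the Gaussian factor is 1 and C_max = M/(n_e·A·√(4πDt)), where n_e·A is the pore area the mass is dissolved in.
√(4πDt) = √(4π × 0.024 × 780) = 15.34 m, so C_max = 3.4/(0.41 × 47 × 15.34) = 0.0115 kg/m³.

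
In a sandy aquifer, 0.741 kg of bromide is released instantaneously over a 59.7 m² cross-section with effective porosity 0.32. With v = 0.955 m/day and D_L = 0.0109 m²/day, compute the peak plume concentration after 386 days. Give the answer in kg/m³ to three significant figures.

0.00533 kg/m³

The peak of an instantaneous 1D plume sits at x = vt; there the Gaussian factor is 1 and C_max = M/(n_e·A·√(4πDt)), where n_e·A is the pore area the mass is dissolved in.
√(4πDt) = √(4π × 0.0109 × 386) = 7.271 m, so C_max = 0.741/(0.32 × 59.7 × 7.271) = 0.00533 kg/m³.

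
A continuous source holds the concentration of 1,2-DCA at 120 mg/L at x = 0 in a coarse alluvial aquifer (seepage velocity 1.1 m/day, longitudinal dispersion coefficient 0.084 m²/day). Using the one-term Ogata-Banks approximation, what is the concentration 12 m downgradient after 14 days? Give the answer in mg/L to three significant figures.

For a continuous step input, C/C₀ ≈ ½·erfc((x−vt)/(2√(Dt))).
vt = 1.1 × 14 = 15.4 m and 2√(Dt) = 2√(0.084 × 14) = 2.169 m.
Argument (x−vt)/(2√(Dt)) = (12 − 15.4)/2.169 = -1.568; ½·erfc(-1.568) = 0.9867.
C = 120 × 0.9867 = 118 mg/L.

118 mg/L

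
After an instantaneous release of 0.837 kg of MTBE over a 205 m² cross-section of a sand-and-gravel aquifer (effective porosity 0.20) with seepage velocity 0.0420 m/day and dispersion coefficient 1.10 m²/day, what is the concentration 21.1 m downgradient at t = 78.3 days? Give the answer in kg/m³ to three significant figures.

0.000247 kg/m³

For an instantaneous plane source, C(x,t) = M/(n_e·A·√(4πDt)) · exp(−(x−vt)²/(4Dt)), with n_e·A the pore (flow) area.
Plume center vt = 0.0420 × 78.3 = 3.2886 m, so the well at 21.1 m is 17.8114 m downgradient of the peak.
√(4πDt) = 32.90 m, giving peak height M/(n_e·A·√(4πDt)) = 0.837/(0.20 × 205 × 32.90) = 0.0006205 kg/m³.
(x−vt)²/(4Dt) = (17.8114)²/(4 × 1.10 × 78.3) = 0.9208; exp(−0.9208) = 0.3982.
C = 0.0006205 × 0.3982 = 0.000247 kg/m³.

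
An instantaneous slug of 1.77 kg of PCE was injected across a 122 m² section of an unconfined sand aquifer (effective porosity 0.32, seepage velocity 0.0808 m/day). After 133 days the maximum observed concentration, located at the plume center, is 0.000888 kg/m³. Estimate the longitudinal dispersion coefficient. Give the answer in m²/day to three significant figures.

At the plume center C_max = M/(n_e·A·√(4πDt)), so D = M²/(4πt·(n_e·A·C_max)²).
n_e·A·C_max = 0.32 × 122 × 0.000888 = 0.03467 kg/m.
D = 1.77²/(4π × 133 × 0.03467²) = 1.56 m²/day.

1.56 m²/day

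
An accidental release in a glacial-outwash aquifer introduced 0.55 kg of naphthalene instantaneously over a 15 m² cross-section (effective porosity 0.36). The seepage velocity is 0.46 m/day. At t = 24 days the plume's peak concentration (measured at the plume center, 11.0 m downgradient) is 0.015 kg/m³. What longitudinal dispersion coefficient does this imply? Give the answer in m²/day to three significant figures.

At the plume center C_max = M/(n_e·A·√(4πDt)), so D = M²/(4πt·(n_e·A·C_max)²).
n_e·A·C_max = 0.36 × 15 × 0.015 = 0.08100 kg/m.
D = 0.55²/(4π × 24 × 0.08100²) = 0.153 m²/day.

0.153 m²/day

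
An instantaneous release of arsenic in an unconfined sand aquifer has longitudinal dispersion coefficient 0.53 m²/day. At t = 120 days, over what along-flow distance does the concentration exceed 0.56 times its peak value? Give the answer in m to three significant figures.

24.3 m

The plume is Gaussian with σ = √(2Dt) = √(2 × 0.53 × 120) = 11.28 m.
C/C_peak = exp(−Δx²/(2σ²)) = 0.56 ⇒ Δx = σ·√(−2 ln 0.56) = 11.28 × 1.077 = 12.15 m.
Width = 2Δx = 24.3 m.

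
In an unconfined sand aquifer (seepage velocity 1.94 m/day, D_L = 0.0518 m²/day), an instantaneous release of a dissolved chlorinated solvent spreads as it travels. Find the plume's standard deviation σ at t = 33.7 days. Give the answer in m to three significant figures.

Dispersive spreading gives a Gaussian with σ² = 2Dt; advection only shifts the center.
σ = √(2 × 0.0518 × 33.7) = 1.87 m.

1.87 m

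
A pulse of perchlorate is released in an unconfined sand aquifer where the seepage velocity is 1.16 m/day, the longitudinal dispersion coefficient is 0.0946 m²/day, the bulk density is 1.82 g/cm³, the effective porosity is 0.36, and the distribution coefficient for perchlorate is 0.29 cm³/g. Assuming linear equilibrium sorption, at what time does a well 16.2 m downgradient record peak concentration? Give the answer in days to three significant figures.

Retardation factor R = 1 + ρ_b·K_d/n = 1 + 1.82 × 0.29/0.36 = 2.466.
Sorption retards both mechanisms: v_R = v/R = 0.4704 m/day, D_R = D/R = 0.03836 m²/day.
Peak time from v_R²t² + 2D_R t − x² = 0: t = (√(D_R² + v_R²x²) − D_R)/v_R².
√(D_R² + v_R²x²) = √(0.03836² + 0.4704² × 16.2²) = 7.621; v_R² = 0.2213.
t = (7.621 − 0.03836)/0.2213 = 34.3 days.

34.3 days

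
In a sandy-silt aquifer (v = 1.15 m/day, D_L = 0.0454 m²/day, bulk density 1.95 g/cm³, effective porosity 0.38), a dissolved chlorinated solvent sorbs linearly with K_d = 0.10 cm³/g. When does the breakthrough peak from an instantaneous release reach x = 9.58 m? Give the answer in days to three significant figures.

Retardation factor R = 1 + ρ_b·K_d/n = 1 + 1.95 × 0.10/0.38 = 1.513.
Sorption retards both mechanisms: v_R = v/R = 0.7601 m/day, D_R = D/R = 0.03001 m²/day.
Peak time from v_R²t² + 2D_R t − x² = 0: t = (√(D_R² + v_R²x²) − D_R)/v_R².
√(D_R² + v_R²x²) = √(0.03001² + 0.7601² × 9.58²) = 7.282; v_R² = 0.5778.
t = (7.282 − 0.03001)/0.5778 = 12.6 days.

12.6 days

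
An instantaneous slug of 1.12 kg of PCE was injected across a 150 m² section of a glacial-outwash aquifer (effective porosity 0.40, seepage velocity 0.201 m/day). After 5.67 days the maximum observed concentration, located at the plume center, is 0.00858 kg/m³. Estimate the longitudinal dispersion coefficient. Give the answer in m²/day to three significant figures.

At the plume center C_max = M/(n_e·A·√(4πDt)), so D = M²/(4πt·(n_e·A·C_max)²).
n_e·A·C_max = 0.40 × 150 × 0.00858 = 0.5148 kg/m.
D = 1.12²/(4π × 5.67 × 0.5148²) = 0.0664 m²/day.

0.0664 m²/day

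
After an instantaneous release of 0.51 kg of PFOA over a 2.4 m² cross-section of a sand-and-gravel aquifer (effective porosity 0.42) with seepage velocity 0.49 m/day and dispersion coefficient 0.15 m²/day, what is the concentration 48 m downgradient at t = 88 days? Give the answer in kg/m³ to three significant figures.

0.0250 kg/m³

For an instantaneous plane source, C(x,t) = M/(n_e·A·√(4πDt)) · exp(−(x−vt)²/(4Dt)), with n_e·A the pore (flow) area.
Plume center vt = 0.49 × 88 = 43.12 m, so the well at 48 m is 4.88 m downgradient of the peak.
√(4πDt) = 12.88 m, giving peak height M/(n_e·A·√(4πDt)) = 0.51/(0.42 × 2.4 × 12.88) = 0.03928 kg/m³.
(x−vt)²/(4Dt) = (4.88)²/(4 × 0.15 × 88) = 0.4510; exp(−0.4510) = 0.6370.
C = 0.03928 × 0.6370 = 0.0250 kg/m³.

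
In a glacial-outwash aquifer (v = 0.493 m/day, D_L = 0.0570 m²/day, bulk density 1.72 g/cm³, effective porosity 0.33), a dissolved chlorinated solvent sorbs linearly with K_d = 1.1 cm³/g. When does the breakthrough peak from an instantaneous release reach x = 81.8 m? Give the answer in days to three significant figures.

Retardation factor R = 1 + ρ_b·K_d/n = 1 + 1.72 × 1.1/0.33 = 6.733.
Sorption retards both mechanisms: v_R = v/R = 0.07322 m/day, D_R = D/R = 0.008466 m²/day.
Peak time from v_R²t² + 2D_R t − x² = 0: t = (√(D_R² + v_R²x²) − D_R)/v_R².
√(D_R² + v_R²x²) = √(0.008466² + 0.07322² × 81.8²) = 5.989; v_R² = 0.005361.
t = (5.989 − 0.008466)/0.005361 = 1120 days.

1120 days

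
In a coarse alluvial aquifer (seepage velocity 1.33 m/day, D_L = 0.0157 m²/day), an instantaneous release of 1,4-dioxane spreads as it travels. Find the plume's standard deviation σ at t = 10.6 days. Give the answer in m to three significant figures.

0.577 m

Dispersive spreading gives a Gaussian with σ² = 2Dt; advection only shifts the center.
σ = √(2 × 0.0157 × 10.6) = 0.577 m.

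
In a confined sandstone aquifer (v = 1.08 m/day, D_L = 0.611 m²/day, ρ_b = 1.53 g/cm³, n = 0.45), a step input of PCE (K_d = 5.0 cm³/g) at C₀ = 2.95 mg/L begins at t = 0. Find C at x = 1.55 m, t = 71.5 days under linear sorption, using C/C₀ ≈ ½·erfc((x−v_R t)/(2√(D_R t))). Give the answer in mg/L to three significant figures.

2.63 mg/L

Retardation factor R = 1 + ρ_b·K_d/n = 1 + 1.53 × 5.0/0.45 = 18.00.
Sorption retards both mechanisms: v_R = v/R = 0.06000 m/day, D_R = D/R = 0.03394 m²/day.
v_R·t = 0.06000 × 71.5 = 4.29 m; 2√(D_R t) = 3.116 m; argument = (1.55 − 4.29)/3.116 = -0.8793.
C = C₀ × ½·erfc(-0.8793) = 2.95 × 0.8932 = 2.63 mg/L.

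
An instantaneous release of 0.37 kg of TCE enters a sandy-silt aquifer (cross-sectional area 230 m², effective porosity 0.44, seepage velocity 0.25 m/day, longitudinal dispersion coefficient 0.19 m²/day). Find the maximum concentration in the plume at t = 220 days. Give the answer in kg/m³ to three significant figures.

The peak of an instantaneous 1D plume sits at x = vt; there the Gaussian factor is 1 and C_max = M/(n_e·A·√(4πDt)), where n_e·A is the pore area the mass is dissolved in.
√(4πDt) = √(4π × 0.19 × 220) = 22.92 m, so C_max = 0.37/(0.44 × 230 × 22.92) = 0.000160 kg/m³.

0.000160 kg/m³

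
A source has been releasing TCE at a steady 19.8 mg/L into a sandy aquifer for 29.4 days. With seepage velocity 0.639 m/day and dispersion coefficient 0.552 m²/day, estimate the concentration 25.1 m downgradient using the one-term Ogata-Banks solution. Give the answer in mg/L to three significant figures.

For a continuous step input, C/C₀ ≈ ½·erfc((x−vt)/(2√(Dt))).
vt = 0.639 × 29.4 = 18.7866 m and 2√(Dt) = 2√(0.552 × 29.4) = 8.057 m.
Argument (x−vt)/(2√(Dt)) = (25.1 − 18.7866)/8.057 = 0.7836; ½·erfc(0.7836) = 0.1339.
C = 19.8 × 0.1339 = 2.65 mg/L.

2.65 mg/L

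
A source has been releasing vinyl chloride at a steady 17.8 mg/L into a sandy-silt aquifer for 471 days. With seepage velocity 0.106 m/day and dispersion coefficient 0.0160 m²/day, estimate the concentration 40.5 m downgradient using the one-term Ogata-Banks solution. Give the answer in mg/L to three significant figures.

For a continuous step input, C/C₀ ≈ ½·erfc((x−vt)/(2√(Dt))).
vt = 0.106 × 471 = 49.926 m and 2√(Dt) = 2√(0.0160 × 471) = 5.490 m.
Argument (x−vt)/(2√(Dt)) = (40.5 − 49.926)/5.490 = -1.717; ½·erfc(-1.717) = 0.9924.
C = 17.8 × 0.9924 = 17.7 mg/L.

17.7 mg/L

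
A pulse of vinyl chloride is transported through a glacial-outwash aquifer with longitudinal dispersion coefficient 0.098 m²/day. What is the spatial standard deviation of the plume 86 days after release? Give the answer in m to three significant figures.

4.11 m

Dispersive spreading gives a Gaussian with σ² = 2Dt; advection only shifts the center.
σ = √(2 × 0.098 × 86) = 4.11 m.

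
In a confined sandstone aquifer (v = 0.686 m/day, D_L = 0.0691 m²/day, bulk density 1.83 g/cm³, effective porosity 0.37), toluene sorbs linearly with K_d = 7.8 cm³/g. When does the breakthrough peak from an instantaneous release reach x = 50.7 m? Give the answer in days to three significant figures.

Retardation factor R = 1 + ρ_b·K_d/n = 1 + 1.83 × 7.8/0.37 = 39.58.
Sorption retards both mechanisms: v_R = v/R = 0.01733 m/day, D_R = D/R = 0.001746 m²/day.
Peak time from v_R²t² + 2D_R t − x² = 0: t = (√(D_R² + v_R²x²) − D_R)/v_R².
√(D_R² + v_R²x²) = √(0.001746² + 0.01733² × 50.7²) = 0.8786; v_R² = 0.0003003.
t = (0.8786 − 0.001746)/0.0003003 = 2920 days.

2920 days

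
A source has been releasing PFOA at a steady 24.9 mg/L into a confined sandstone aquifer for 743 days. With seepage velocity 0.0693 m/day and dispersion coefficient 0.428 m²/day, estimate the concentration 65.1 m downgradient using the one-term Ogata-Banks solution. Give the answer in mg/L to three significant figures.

7.34 mg/L

For a continuous step input, C/C₀ ≈ ½·erfc((x−vt)/(2√(Dt))).
vt = 0.0693 × 743 = 51.4899 m and 2√(Dt) = 2√(0.428 × 743) = 35.67 m.
Argument (x−vt)/(2√(Dt)) = (65.1 − 51.4899)/35.67 = 0.3816; ½·erfc(0.3816) = 0.2947.
C = 24.9 × 0.2947 = 7.34 mg/L.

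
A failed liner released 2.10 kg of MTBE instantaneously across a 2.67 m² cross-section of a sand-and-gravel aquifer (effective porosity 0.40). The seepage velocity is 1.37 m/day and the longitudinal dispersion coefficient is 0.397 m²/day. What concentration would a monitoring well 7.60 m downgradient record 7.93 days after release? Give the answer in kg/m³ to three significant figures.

0.134 kg/m³

For an instantaneous plane source, C(x,t) = M/(n_e·A·√(4πDt)) · exp(−(x−vt)²/(4Dt)), with n_e·A the pore (flow) area.
Plume center vt = 1.37 × 7.93 = 10.8641 m, so the well at 7.60 m is 3.2641 m upgradient of the peak.
√(4πDt) = 6.290 m, giving peak height M/(n_e·A·√(4πDt)) = 2.10/(0.40 × 2.67 × 6.290) = 0.3126 kg/m³.
(x−vt)²/(4Dt) = (-3.2641)²/(4 × 0.397 × 7.93) = 0.8461; exp(−0.8461) = 0.4291.
C = 0.3126 × 0.4291 = 0.134 kg/m³.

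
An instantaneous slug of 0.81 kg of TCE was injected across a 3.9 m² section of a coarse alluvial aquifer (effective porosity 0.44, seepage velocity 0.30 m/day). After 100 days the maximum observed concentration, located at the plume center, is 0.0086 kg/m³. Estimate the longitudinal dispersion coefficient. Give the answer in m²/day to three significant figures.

2.40 m²/day

At the plume center C_max = M/(n_e·A·√(4πDt)), so D = M²/(4πt·(n_e·A·C_max)²).
n_e·A·C_max = 0.44 × 3.9 × 0.0086 = 0.01476 kg/m.
D = 0.81²/(4π × 100 × 0.01476²) = 2.40 m²/day.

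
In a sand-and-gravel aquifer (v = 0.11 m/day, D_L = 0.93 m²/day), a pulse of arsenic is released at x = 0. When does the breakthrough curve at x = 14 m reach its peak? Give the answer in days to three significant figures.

For the 1D instantaneous-source solution, setting ∂C/∂t = 0 at fixed x gives v²t² + 2Dt − x² = 0, so t = (√(D² + v²x²) − D)/v².
√(D² + v²x²) = √(0.93² + 0.11² × 14²) = 1.799; v² = 0.0121.
t = (1.799 − 0.93)/0.0121 = 71.8 days (vs. the pure-advection estimate x/v = 127 d).

71.8 days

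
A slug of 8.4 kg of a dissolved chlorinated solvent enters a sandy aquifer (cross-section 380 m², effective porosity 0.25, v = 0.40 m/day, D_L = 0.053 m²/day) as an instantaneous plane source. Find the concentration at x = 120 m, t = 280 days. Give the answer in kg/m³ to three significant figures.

0.00220 kg/m³

For an instantaneous plane source, C(x,t) = M/(n_e·A·√(4πDt)) · exp(−(x−vt)²/(4Dt)), with n_e·A the pore (flow) area.
Plume center vt = 0.40 × 280 = 112 m, so the well at 120 m is 8 m downgradient of the peak.
√(4πDt) = 13.66 m, giving peak height M/(n_e·A·√(4πDt)) = 8.4/(0.25 × 380 × 13.66) = 0.006473 kg/m³.
(x−vt)²/(4Dt) = (8)²/(4 × 0.053 × 280) = 1.078; exp(−1.078) = 0.3403.
C = 0.006473 × 0.3403 = 0.00220 kg/m³.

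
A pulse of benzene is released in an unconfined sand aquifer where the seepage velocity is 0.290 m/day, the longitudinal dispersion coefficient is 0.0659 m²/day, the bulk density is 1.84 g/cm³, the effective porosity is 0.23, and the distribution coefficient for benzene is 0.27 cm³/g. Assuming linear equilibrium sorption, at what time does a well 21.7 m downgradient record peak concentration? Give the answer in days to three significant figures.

234 days

Retardation factor R = 1 + ρ_b·K_d/n = 1 + 1.84 × 0.27/0.23 = 3.160.
Sorption retards both mechanisms: v_R = v/R = 0.09177 m/day, D_R = D/R = 0.02085 m²/day.
Peak time from v_R²t² + 2D_R t − x² = 0: t = (√(D_R² + v_R²x²) − D_R)/v_R².
√(D_R² + v_R²x²) = √(0.02085² + 0.09177² × 21.7²) = 1.992; v_R² = 0.008422.
t = (1.992 − 0.02085)/0.008422 = 234 days.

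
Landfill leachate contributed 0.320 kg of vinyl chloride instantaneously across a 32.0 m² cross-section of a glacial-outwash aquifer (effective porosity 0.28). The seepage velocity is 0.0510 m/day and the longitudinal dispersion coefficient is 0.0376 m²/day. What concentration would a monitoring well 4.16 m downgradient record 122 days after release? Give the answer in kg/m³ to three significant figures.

0.00373 kg/m³

For an instantaneous plane source, C(x,t) = M/(n_e·A·√(4πDt)) · exp(−(x−vt)²/(4Dt)), with n_e·A the pore (flow) area.
Plume center vt = 0.0510 × 122 = 6.222 m, so the well at 4.16 m is 2.062 m upgradient of the peak.
√(4πDt) = 7.592 m, giving peak height M/(n_e·A·√(4πDt)) = 0.320/(0.28 × 32.0 × 7.592) = 0.004704 kg/m³.
(x−vt)²/(4Dt) = (-2.062)²/(4 × 0.0376 × 122) = 0.2317; exp(−0.2317) = 0.7932.
C = 0.004704 × 0.7932 = 0.00373 kg/m³.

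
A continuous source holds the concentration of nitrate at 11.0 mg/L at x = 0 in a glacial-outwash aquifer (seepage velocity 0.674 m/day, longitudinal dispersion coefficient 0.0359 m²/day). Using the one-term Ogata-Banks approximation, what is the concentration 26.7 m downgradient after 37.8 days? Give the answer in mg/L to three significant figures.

For a continuous step input, C/C₀ ≈ ½·erfc((x−vt)/(2√(Dt))).
vt = 0.674 × 37.8 = 25.4772 m and 2√(Dt) = 2√(0.0359 × 37.8) = 2.330 m.
Argument (x−vt)/(2√(Dt)) = (26.7 − 25.4772)/2.330 = 0.5248; ½·erfc(0.5248) = 0.2290.
C = 11.0 × 0.2290 = 2.52 mg/L.

2.52 mg/L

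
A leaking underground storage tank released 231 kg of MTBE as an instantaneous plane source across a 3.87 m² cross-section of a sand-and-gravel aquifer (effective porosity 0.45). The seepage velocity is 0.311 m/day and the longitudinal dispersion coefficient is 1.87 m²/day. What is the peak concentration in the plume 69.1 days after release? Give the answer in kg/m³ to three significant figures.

3.29 kg/m³

The peak of an instantaneous 1D plume sits at x = vt; there the Gaussian factor is 1 and C_max = M/(n_e·A·√(4πDt)), where n_e·A is the pore area the mass is dissolved in.
√(4πDt) = √(4π × 1.87 × 69.1) = 40.30 m, so C_max = 231/(0.45 × 3.87 × 40.30) = 3.29 kg/m³.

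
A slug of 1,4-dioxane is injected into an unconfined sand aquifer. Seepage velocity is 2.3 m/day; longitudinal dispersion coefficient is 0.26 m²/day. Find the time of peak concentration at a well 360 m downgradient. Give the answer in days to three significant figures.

156 days

For the 1D instantaneous-source solution, setting ∂C/∂t = 0 at fixed x gives v²t² + 2Dt − x² = 0, so t = (√(D² + v²x²) − D)/v².
√(D² + v²x²) = √(0.26² + 2.3² × 360²) = 828.0; v² = 5.29.
t = (828.0 − 0.26)/5.29 = 156 days (vs. the pure-advection estimate x/v = 157 d).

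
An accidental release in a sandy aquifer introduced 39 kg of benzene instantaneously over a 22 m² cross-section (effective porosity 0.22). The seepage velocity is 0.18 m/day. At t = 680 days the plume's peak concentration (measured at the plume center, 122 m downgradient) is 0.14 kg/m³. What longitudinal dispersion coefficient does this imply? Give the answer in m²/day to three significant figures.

At the plume center C_max = M/(n_e·A·√(4πDt)), so D = M²/(4πt·(n_e·A·C_max)²).
n_e·A·C_max = 0.22 × 22 × 0.14 = 0.6776 kg/m.
D = 39²/(4π × 680 × 0.6776²) = 0.388 m²/day.

0.388 m²/day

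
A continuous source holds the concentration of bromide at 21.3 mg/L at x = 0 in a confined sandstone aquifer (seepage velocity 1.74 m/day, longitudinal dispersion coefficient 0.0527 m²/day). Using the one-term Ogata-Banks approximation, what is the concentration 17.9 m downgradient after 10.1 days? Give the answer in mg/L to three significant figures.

For a continuous step input, C/C₀ ≈ ½·erfc((x−vt)/(2√(Dt))).
vt = 1.74 × 10.1 = 17.574 m and 2√(Dt) = 2√(0.0527 × 10.1) = 1.459 m.
Argument (x−vt)/(2√(Dt)) = (17.9 − 17.574)/1.459 = 0.2234; ½·erfc(0.2234) = 0.3760.
C = 21.3 × 0.3760 = 8.01 mg/L.

8.01 mg/L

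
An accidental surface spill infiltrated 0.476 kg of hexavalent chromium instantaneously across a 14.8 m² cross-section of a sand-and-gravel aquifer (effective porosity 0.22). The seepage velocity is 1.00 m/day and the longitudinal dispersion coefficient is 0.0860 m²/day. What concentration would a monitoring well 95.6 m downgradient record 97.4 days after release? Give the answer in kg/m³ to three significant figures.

0.0129 kg/m³

For an instantaneous plane source, C(x,t) = M/(n_e·A·√(4πDt)) · exp(−(x−vt)²/(4Dt)), with n_e·A the pore (flow) area.
Plume center vt = 1.00 × 97.4 = 97.4 m, so the well at 95.6 m is 1.8 m upgradient of the peak.
√(4πDt) = 10.26 m, giving peak height M/(n_e·A·√(4πDt)) = 0.476/(0.22 × 14.8 × 10.26) = 0.01425 kg/m³.
(x−vt)²/(4Dt) = (-1.8)²/(4 × 0.0860 × 97.4) = 0.09670; exp(−0.09670) = 0.9078.
C = 0.01425 × 0.9078 = 0.0129 kg/m³.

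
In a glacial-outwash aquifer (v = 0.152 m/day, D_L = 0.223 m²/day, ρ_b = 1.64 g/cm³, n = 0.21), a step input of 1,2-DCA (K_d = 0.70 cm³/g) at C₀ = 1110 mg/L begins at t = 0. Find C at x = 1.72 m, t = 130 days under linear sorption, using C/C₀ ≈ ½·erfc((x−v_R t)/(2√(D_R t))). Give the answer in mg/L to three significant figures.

Retardation factor R = 1 + ρ_b·K_d/n = 1 + 1.64 × 0.70/0.21 = 6.467.
Sorption retards both mechanisms: v_R = v/R = 0.02350 m/day, D_R = D/R = 0.03448 m²/day.
v_R·t = 0.02350 × 130 = 3.055 m; 2√(D_R t) = 4.234 m; argument = (1.72 − 3.055)/4.234 = -0.3153.
C = C₀ × ½·erfc(-0.3153) = 1110 × 0.6722 = 746 mg/L.

746 mg/L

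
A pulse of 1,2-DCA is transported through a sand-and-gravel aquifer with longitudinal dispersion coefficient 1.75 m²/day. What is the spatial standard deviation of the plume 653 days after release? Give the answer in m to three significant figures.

Dispersive spreading gives a Gaussian with σ² = 2Dt; advection only shifts the center.
σ = √(2 × 1.75 × 653) = 47.8 m.

47.8 m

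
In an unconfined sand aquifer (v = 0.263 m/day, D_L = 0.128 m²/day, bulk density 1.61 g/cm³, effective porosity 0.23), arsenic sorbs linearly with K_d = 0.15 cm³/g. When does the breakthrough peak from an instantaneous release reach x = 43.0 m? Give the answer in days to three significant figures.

Retardation factor R = 1 + ρ_b·K_d/n = 1 + 1.61 × 0.15/0.23 = 2.050.
Sorption retards both mechanisms: v_R = v/R = 0.1283 m/day, D_R = D/R = 0.06244 m²/day.
Peak time from v_R²t² + 2D_R t − x² = 0: t = (√(D_R² + v_R²x²) − D_R)/v_R².
√(D_R² + v_R²x²) = √(0.06244² + 0.1283² × 43.0²) = 5.517; v_R² = 0.01646.
t = (5.517 − 0.06244)/0.01646 = 331 days.

331 days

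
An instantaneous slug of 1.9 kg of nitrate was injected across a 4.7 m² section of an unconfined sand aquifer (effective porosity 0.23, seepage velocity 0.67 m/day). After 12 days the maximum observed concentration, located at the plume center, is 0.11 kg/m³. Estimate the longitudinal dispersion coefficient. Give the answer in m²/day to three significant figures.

1.69 m²/day

At the plume center C_max = M/(n_e·A·√(4πDt)), so D = M²/(4πt·(n_e·A·C_max)²).
n_e·A·C_max = 0.23 × 4.7 × 0.11 = 0.1189 kg/m.
D = 1.9²/(4π × 12 × 0.1189²) = 1.69 m²/day.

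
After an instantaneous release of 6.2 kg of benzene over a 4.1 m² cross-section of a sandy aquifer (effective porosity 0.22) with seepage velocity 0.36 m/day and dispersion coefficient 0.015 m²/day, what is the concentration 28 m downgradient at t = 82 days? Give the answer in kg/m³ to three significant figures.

1.09 kg/m³

For an instantaneous plane source, C(x,t) = M/(n_e·A·√(4πDt)) · exp(−(x−vt)²/(4Dt)), with n_e·A the pore (flow) area.
Plume center vt = 0.36 × 82 = 29.52 m, so the well at 28 m is 1.52 m upgradient of the peak.
√(4πDt) = 3.931 m, giving peak height M/(n_e·A·√(4πDt)) = 6.2/(0.22 × 4.1 × 3.931) = 1.749 kg/m³.
(x−vt)²/(4Dt) = (-1.52)²/(4 × 0.015 × 82) = 0.4696; exp(−0.4696) = 0.6253.
C = 1.749 × 0.6253 = 1.09 kg/m³.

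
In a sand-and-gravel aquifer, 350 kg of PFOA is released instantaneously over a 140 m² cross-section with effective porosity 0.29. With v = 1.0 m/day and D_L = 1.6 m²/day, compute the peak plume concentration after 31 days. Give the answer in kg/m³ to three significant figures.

The peak of an instantaneous 1D plume sits at x = vt; there the Gaussian factor is 1 and C_max = M/(n_e·A·√(4πDt)), where n_e·A is the pore area the mass is dissolved in.
√(4πDt) = √(4π × 1.6 × 31) = 24.97 m, so C_max = 350/(0.29 × 140 × 24.97) = 0.345 kg/m³.

0.345 kg/m³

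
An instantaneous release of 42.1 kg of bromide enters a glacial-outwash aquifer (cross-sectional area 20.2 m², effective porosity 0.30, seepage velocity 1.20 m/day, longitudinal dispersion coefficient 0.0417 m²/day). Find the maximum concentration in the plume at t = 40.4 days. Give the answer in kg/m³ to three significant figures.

The peak of an instantaneous 1D plume sits at x = vt; there the Gaussian factor is 1 and C_max = M/(n_e·A·√(4πDt)), where n_e·A is the pore area the mass is dissolved in.
√(4πDt) = √(4π × 0.0417 × 40.4) = 4.601 m, so C_max = 42.1/(0.30 × 20.2 × 4.601) = 1.51 kg/m³.

1.51 kg/m³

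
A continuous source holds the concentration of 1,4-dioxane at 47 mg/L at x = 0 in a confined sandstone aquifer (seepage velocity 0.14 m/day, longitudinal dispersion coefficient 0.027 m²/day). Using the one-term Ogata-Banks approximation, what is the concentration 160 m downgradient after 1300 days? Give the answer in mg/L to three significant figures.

46.8 mg/L

For a continuous step input, C/C₀ ≈ ½·erfc((x−vt)/(2√(Dt))).
vt = 0.14 × 1300 = 182 m and 2√(Dt) = 2√(0.027 × 1300) = 11.85 m.
Argument (x−vt)/(2√(Dt)) = (160 − 182)/11.85 = -1.857; ½·erfc(-1.857) = 0.9957.
C = 47 × 0.9957 = 46.8 mg/L.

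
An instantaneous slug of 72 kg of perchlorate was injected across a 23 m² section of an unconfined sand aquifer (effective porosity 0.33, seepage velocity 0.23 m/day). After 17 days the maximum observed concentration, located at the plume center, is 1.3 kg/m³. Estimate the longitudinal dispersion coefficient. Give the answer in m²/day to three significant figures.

0.249 m²/day

At the plume center C_max = M/(n_e·A·√(4πDt)), so D = M²/(4πt·(n_e·A·C_max)²).
n_e·A·C_max = 0.33 × 23 × 1.3 = 9.867 kg/m.
D = 72²/(4π × 17 × 9.867²) = 0.249 m²/day.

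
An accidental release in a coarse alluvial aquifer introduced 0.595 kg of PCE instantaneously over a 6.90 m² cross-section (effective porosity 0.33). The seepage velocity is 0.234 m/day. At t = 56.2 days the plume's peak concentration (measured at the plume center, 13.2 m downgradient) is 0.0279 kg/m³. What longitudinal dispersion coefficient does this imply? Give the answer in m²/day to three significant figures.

At the plume center C_max = M/(n_e·A·√(4πDt)), so D = M²/(4πt·(n_e·A·C_max)²).
n_e·A·C_max = 0.33 × 6.90 × 0.0279 = 0.06353 kg/m.
D = 0.595²/(4π × 56.2 × 0.06353²) = 0.124 m²/day.

0.124 m²/day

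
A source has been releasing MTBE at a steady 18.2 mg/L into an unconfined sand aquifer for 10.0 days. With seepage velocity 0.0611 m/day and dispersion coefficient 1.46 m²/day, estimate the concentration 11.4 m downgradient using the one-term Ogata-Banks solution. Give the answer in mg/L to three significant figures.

For a continuous step input, C/C₀ ≈ ½·erfc((x−vt)/(2√(Dt))).
vt = 0.0611 × 10.0 = 0.611 m and 2√(Dt) = 2√(1.46 × 10.0) = 7.642 m.
Argument (x−vt)/(2√(Dt)) = (11.4 − 0.611)/7.642 = 1.412; ½·erfc(1.412) = 0.02292.
C = 18.2 × 0.02292 = 0.417 mg/L.

0.417 mg/L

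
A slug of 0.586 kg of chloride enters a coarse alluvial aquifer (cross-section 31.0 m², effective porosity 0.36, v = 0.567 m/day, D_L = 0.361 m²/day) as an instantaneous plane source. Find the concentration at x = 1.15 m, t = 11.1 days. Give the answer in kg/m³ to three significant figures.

0.00142 kg/m³

For an instantaneous plane source, C(x,t) = M/(n_e·A·√(4πDt)) · exp(−(x−vt)²/(4Dt)), with n_e·A the pore (flow) area.
Plume center vt = 0.567 × 11.1 = 6.2937 m, so the well at 1.15 m is 5.1437 m upgradient of the peak.
√(4πDt) = 7.096 m, giving peak height M/(n_e·A·√(4πDt)) = 0.586/(0.36 × 31.0 × 7.096) = 0.007400 kg/m³.
(x−vt)²/(4Dt) = (-5.1437)²/(4 × 0.361 × 11.1) = 1.651; exp(−1.651) = 0.1919.
C = 0.007400 × 0.1919 = 0.00142 kg/m³.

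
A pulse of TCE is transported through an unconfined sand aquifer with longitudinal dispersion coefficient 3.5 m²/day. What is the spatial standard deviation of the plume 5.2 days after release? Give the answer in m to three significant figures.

Dispersive spreading gives a Gaussian with σ² = 2Dt; advection only shifts the center.
σ = √(2 × 3.5 × 5.2) = 6.03 m.

6.03 m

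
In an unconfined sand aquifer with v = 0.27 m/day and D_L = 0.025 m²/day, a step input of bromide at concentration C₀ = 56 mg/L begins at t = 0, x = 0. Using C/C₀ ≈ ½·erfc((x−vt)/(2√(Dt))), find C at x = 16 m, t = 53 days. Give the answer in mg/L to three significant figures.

For a continuous step input, C/C₀ ≈ ½·erfc((x−vt)/(2√(Dt))).
vt = 0.27 × 53 = 14.31 m and 2√(Dt) = 2√(0.025 × 53) = 2.302 m.
Argument (x−vt)/(2√(Dt)) = (16 − 14.31)/2.302 = 0.7341; ½·erfc(0.7341) = 0.1496.
C = 56 × 0.1496 = 8.38 mg/L.

8.38 mg/L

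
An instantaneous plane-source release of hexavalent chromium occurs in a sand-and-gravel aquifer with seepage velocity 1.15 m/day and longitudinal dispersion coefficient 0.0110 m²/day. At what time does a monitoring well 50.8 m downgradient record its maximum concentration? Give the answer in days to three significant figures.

44.2 days

For the 1D instantaneous-source solution, setting ∂C/∂t = 0 at fixed x gives v²t² + 2Dt − x² = 0, so t = (√(D² + v²x²) − D)/v².
√(D² + v²x²) = √(0.0110² + 1.15² × 50.8²) = 58.42; v² = 1.3225.
t = (58.42 − 0.0110)/1.3225 = 44.2 days (vs. the pure-advection estimate x/v = 44.2 d).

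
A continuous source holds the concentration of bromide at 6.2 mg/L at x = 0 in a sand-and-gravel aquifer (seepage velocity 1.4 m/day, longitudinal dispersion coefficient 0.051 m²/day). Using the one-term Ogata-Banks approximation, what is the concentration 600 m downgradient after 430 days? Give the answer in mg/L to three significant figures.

3.84 mg/L

For a continuous step input, C/C₀ ≈ ½·erfc((x−vt)/(2√(Dt))).
vt = 1.4 × 430 = 602 m and 2√(Dt) = 2√(0.051 × 430) = 9.366 m.
Argument (x−vt)/(2√(Dt)) = (600 − 602)/9.366 = -0.2135; ½·erfc(-0.2135) = 0.6186.
C = 6.2 × 0.6186 = 3.84 mg/L.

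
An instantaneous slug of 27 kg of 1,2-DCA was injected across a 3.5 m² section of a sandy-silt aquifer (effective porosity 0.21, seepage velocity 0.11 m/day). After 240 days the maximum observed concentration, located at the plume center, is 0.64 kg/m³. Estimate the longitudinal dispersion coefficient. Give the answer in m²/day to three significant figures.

At the plume center C_max = M/(n_e·A·√(4πDt)), so D = M²/(4πt·(n_e·A·C_max)²).
n_e·A·C_max = 0.21 × 3.5 × 0.64 = 0.4704 kg/m.
D = 27²/(4π × 240 × 0.4704²) = 1.09 m²/day.

1.09 m²/day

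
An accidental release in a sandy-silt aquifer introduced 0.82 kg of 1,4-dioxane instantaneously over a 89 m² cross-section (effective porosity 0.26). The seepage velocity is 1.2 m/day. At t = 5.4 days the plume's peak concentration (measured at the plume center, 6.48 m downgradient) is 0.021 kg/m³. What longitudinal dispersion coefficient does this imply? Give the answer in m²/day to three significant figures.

At the plume center C_max = M/(n_e·A·√(4πDt)), so D = M²/(4πt·(n_e·A·C_max)²).
n_e·A·C_max = 0.26 × 89 × 0.021 = 0.4859 kg/m.
D = 0.82²/(4π × 5.4 × 0.4859²) = 0.0420 m²/day.

0.0420 m²/day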